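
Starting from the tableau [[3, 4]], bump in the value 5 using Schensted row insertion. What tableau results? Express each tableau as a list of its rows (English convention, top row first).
5 is larger than every entry of row 1, so it is appended to row 1. The new tableau is [[3, 4, 5]].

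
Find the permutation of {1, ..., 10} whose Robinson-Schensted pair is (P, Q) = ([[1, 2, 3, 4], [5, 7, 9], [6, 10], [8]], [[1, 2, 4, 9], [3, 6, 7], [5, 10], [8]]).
Reverse the RSK construction: for i from n down to 1, find the cell of Q containing i, remove the entry at that cell from P, and reverse-bump it up through P; the value ejected from row 1 is w(i).

Step i=10: Q has 10 at row 3, column 2; remove 10 from row 3 of P and reverse-bump: 10 enters row 2 and ejects 9; 9 enters row 1 and ejects 4. So w(10) = 4. P is now [[1, 2, 3, 9], [5, 7, 10], [6], [8]].
Step i=9: Q has 9 at row 1, column 4; remove that cell from P, ejecting 9. So w(9) = 9. P is now [[1, 2, 3], [5, 7, 10], [6], [8]].
Step i=8: Q has 8 at row 4, column 1; remove 8 from row 4 of P and reverse-bump: 8 enters row 3 and ejects 6; 6 enters row 2 and ejects 5; 5 enters row 1 and ejects 3. So w(8) = 3. P is now [[1, 2, 5], [6, 7, 10], [8]].
Step i=7: Q has 7 at row 2, column 3; remove 10 from row 2 of P and reverse-bump: 10 enters row 1 and ejects 5. So w(7) = 5. P is now [[1, 2, 10], [6, 7], [8]].
Step i=6: Q has 6 at row 2, column 2; remove 7 from row 2 of P and reverse-bump: 7 enters row 1 and ejects 2. So w(6) = 2. P is now [[1, 7, 10], [6], [8]].
Step i=5: Q has 5 at row 3, column 1; remove 8 from row 3 of P and reverse-bump: 8 enters row 2 and ejects 6; 6 enters row 1 and ejects 1. So w(5) = 1. P is now [[6, 7, 10], [8]].
Step i=4: Q has 4 at row 1, column 3; remove that cell from P, ejecting 10. So w(4) = 10. P is now [[6, 7], [8]].
Step i=3: Q has 3 at row 2, column 1; remove 8 from row 2 of P and reverse-bump: 8 enters row 1 and ejects 7. So w(3) = 7. P is now [[6, 8]].
Step i=2: Q has 2 at row 1, column 2; remove that cell from P, ejecting 8. So w(2) = 8. P is now [[6]].
Step i=1: Q has 1 at row 1, column 1; remove that cell from P, ejecting 6. So w(1) = 6. P is now [].

So w = 6 8 7 10 1 2 5 3 9 4.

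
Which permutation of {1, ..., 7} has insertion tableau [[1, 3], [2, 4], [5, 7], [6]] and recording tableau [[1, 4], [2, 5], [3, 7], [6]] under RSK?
Reverse the RSK construction: for i from n down to 1, find the cell of Q containing i, remove the entry at that cell from P, and reverse-bump it up through P; the value ejected from row 1 is w(i).

Step i=7: Q has 7 at row 3, column 2; remove 7 from row 3 of P and reverse-bump: 7 enters row 2 and ejects 4; 4 enters row 1 and ejects 3. So w(7) = 3. P is now [[1, 4], [2, 7], [5], [6]].
Step i=6: Q has 6 at row 4, column 1; remove 6 from row 4 of P and reverse-bump: 6 enters row 3 and ejects 5; 5 enters row 2 and ejects 2; 2 enters row 1 and ejects 1. So w(6) = 1. P is now [[2, 4], [5, 7], [6]].
Step i=5: Q has 5 at row 2, column 2; remove 7 from row 2 of P and reverse-bump: 7 enters row 1 and ejects 4. So w(5) = 4. P is now [[2, 7], [5], [6]].
Step i=4: Q has 4 at row 1, column 2; remove that cell from P, ejecting 7. So w(4) = 7. P is now [[2], [5], [6]].
Step i=3: Q has 3 at row 3, column 1; remove 6 from row 3 of P and reverse-bump: 6 enters row 2 and ejects 5; 5 enters row 1 and ejects 2. So w(3) = 2. P is now [[5], [6]].
Step i=2: Q has 2 at row 2, column 1; remove 6 from row 2 of P and reverse-bump: 6 enters row 1 and ejects 5. So w(2) = 5. P is now [[6]].
Step i=1: Q has 1 at row 1, column 1; remove that cell from P, ejecting 6. So w(1) = 6. P is now [].

So w = 6 5 2 7 4 1 3.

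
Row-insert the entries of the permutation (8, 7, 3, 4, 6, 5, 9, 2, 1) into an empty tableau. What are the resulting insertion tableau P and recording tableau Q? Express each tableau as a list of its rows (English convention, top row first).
P = [[1, 4, 5, 9], [2], [3], [6], [7], [8]], Q = [[1, 4, 5, 7], [2], [3], [6], [8], [9]]

Insert each entry of the permutation into P by Schensted row insertion, recording in Q the position of each new cell.

After inserting 8: P = [[8]].
After inserting 7: P = [[7], [8]].
After inserting 3: P = [[3], [7], [8]].
After inserting 4: P = [[3, 4], [7], [8]].
After inserting 6: P = [[3, 4, 6], [7], [8]].
After inserting 5: P = [[3, 4, 5], [6], [7], [8]].
After inserting 9: P = [[3, 4, 5, 9], [6], [7], [8]].
After inserting 2: P = [[2, 4, 5, 9], [3], [6], [7], [8]].
After inserting 1: P = [[1, 4, 5, 9], [2], [3], [6], [7], [8]].

So P = [[1, 4, 5, 9], [2], [3], [6], [7], [8]], Q = [[1, 4, 5, 7], [2], [3], [6], [8], [9]].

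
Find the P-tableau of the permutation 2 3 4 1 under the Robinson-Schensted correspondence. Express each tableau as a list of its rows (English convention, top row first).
Insert 2: appended to row 1. P = [[2]].
Insert 3: appended to row 1. P = [[2, 3]].
Insert 4: appended to row 1. P = [[2, 3, 4]].
Insert 1: 1 bumps 2 from row 1; 2 starts row 2. P = [[1, 3, 4], [2]].

So P = [[1, 3, 4], [2]].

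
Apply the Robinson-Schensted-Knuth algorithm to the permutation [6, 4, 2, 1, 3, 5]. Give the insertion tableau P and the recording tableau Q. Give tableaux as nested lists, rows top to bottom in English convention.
Insert each entry of the permutation into P by Schensted row insertion, recording in Q the position of each new cell.

Insert 6: appended to row 1. P = [[6]].
Insert 4: 4 bumps 6 from row 1; 6 starts row 2. P = [[4], [6]].
Insert 2: 2 bumps 4 from row 1; 4 bumps 6 from row 2; 6 starts row 3. P = [[2], [4], [6]].
Insert 1: 1 bumps 2 from row 1; 2 bumps 4 from row 2; 4 bumps 6 from row 3; 6 starts row 4. P = [[1], [2], [4], [6]].
Insert 3: appended to row 1. P = [[1, 3], [2], [4], [6]].
Insert 5: appended to row 1. P = [[1, 3, 5], [2], [4], [6]].

So P = [[1, 3, 5], [2], [4], [6]], Q = [[1, 5, 6], [2], [3], [4]].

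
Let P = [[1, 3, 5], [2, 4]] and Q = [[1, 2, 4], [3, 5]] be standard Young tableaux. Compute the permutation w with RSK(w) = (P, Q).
2 4 1 5 3

Reverse the RSK construction: for i from n down to 1, find the cell of Q containing i, remove the entry at that cell from P, and reverse-bump it up through P; the value ejected from row 1 is w(i).

Step i=5: Q has 5 at row 2, column 2; remove 4 from row 2 of P and reverse-bump: 4 enters row 1 and ejects 3. So w(5) = 3. P is now [[1, 4, 5], [2]].
Step i=4: Q has 4 at row 1, column 3; remove that cell from P, ejecting 5. So w(4) = 5. P is now [[1, 4], [2]].
Step i=3: Q has 3 at row 2, column 1; remove 2 from row 2 of P and reverse-bump: 2 enters row 1 and ejects 1. So w(3) = 1. P is now [[2, 4]].
Step i=2: Q has 2 at row 1, column 2; remove that cell from P, ejecting 4. So w(2) = 4. P is now [[2]].
Step i=1: Q has 1 at row 1, column 1; remove that cell from P, ejecting 2. So w(1) = 2. P is now [].

So w = 2 4 1 5 3.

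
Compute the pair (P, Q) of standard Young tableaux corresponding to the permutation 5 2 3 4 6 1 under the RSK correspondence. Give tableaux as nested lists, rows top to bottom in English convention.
Insert each entry of the permutation into P by Schensted row insertion, recording in Q the position of each new cell.

Insert 5: appended to row 1. P = [[5]].
Insert 2: 2 bumps 5 from row 1; 5 starts row 2. P = [[2], [5]].
Insert 3: appended to row 1. P = [[2, 3], [5]].
Insert 4: appended to row 1. P = [[2, 3, 4], [5]].
Insert 6: appended to row 1. P = [[2, 3, 4, 6], [5]].
Insert 1: 1 bumps 2 from row 1; 2 bumps 5 from row 2; 5 starts row 3. P = [[1, 3, 4, 6], [2], [5]].

So P = [[1, 3, 4, 6], [2], [5]], Q = [[1, 3, 4, 5], [2], [6]].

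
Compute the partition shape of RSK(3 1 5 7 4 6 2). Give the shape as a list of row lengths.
[3, 3, 1]

Row-insert each entry into an empty tableau.

After inserting 3: P = [[3]].
After inserting 1: P = [[1], [3]].
After inserting 5: P = [[1, 5], [3]].
After inserting 7: P = [[1, 5, 7], [3]].
After inserting 4: P = [[1, 4, 7], [3, 5]].
After inserting 6: P = [[1, 4, 6], [3, 5, 7]].
After inserting 2: P = [[1, 2, 6], [3, 4, 7], [5]].

The final insertion tableau P = [[1, 2, 6], [3, 4, 7], [5]] has shape [3, 3, 1].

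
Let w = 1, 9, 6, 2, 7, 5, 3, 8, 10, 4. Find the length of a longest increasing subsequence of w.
5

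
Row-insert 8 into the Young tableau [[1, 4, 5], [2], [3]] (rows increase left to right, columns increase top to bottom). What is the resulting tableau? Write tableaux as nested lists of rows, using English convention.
8 is larger than every entry of row 1, so it is appended to row 1. The new tableau is [[1, 4, 5, 8], [2], [3]].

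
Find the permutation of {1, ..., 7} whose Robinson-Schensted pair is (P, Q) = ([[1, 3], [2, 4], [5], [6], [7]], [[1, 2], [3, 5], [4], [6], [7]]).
2 7 6 1 5 4 3

Reverse RSK: for i = n, n-1, ..., 1, locate i in Q, remove the corresponding corner cell from P, and reverse-bump its entry up through P; the value ejected from row 1 is w(i).

So w = 2 7 6 1 5 4 3.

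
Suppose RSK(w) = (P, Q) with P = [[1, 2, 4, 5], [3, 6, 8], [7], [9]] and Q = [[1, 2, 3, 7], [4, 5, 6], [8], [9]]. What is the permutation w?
3 7 9 1 2 4 8 6 5

Reverse RSK: for i = n, n-1, ..., 1, locate i in Q, remove the corresponding corner cell from P, and reverse-bump its entry up through P; the value ejected from row 1 is w(i).

So w = 3 7 9 1 2 4 8 6 5.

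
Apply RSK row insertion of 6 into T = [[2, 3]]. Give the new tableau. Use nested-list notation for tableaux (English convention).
[[2, 3, 6]]

6 is larger than every entry of row 1, so it is appended to row 1. The new tableau is [[2, 3, 6]].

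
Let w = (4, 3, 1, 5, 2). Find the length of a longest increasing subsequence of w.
2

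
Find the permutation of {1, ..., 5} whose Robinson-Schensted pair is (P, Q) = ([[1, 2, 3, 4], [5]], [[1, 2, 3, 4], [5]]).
1 2 3 5 4

Reverse the RSK construction: for i from n down to 1, find the cell of Q containing i, remove the entry at that cell from P, and reverse-bump it up through P; the value ejected from row 1 is w(i).

Step i=5: Q has 5 at row 2, column 1; remove 5 from row 2 of P and reverse-bump: 5 enters row 1 and ejects 4. So w(5) = 4. P is now [[1, 2, 3, 5]].
Step i=4: Q has 4 at row 1, column 4; remove that cell from P, ejecting 5. So w(4) = 5. P is now [[1, 2, 3]].
Step i=3: Q has 3 at row 1, column 3; remove that cell from P, ejecting 3. So w(3) = 3. P is now [[1, 2]].
Step i=2: Q has 2 at row 1, column 2; remove that cell from P, ejecting 2. So w(2) = 2. P is now [[1]].
Step i=1: Q has 1 at row 1, column 1; remove that cell from P, ejecting 1. So w(1) = 1. P is now [].

So w = 1 2 3 5 4.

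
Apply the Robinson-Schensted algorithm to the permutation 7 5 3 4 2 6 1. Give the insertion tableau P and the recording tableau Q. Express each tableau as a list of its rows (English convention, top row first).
P = [[1, 4, 6], [2], [3], [5], [7]], Q = [[1, 4, 6], [2], [3], [5], [7]]

Insert each entry of the permutation into P by Schensted row insertion, recording in Q the position of each new cell.

Insert 7: appended to row 1. P = [[7]], Q = [[1]].
Insert 5: 5 bumps 7 from row 1; 7 starts row 2. P = [[5], [7]], Q = [[1], [2]].
Insert 3: 3 bumps 5 from row 1; 5 bumps 7 from row 2; 7 starts row 3. P = [[3], [5], [7]], Q = [[1], [2], [3]].
Insert 4: appended to row 1. P = [[3, 4], [5], [7]], Q = [[1, 4], [2], [3]].
Insert 2: 2 bumps 3 from row 1; 3 bumps 5 from row 2; 5 bumps 7 from row 3; 7 starts row 4. P = [[2, 4], [3], [5], [7]], Q = [[1, 4], [2], [3], [5]].
Insert 6: appended to row 1. P = [[2, 4, 6], [3], [5], [7]], Q = [[1, 4, 6], [2], [3], [5]].
Insert 1: 1 bumps 2 from row 1; 2 bumps 3 from row 2; 3 bumps 5 from row 3; 5 bumps 7 from row 4; 7 starts row 5. P = [[1, 4, 6], [2], [3], [5], [7]], Q = [[1, 4, 6], [2], [3], [5], [7]].

So P = [[1, 4, 6], [2], [3], [5], [7]], Q = [[1, 4, 6], [2], [3], [5], [7]].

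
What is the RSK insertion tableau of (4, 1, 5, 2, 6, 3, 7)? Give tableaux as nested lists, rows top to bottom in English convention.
Insert 4: appended to row 1. P = [[4]].
Insert 1: 1 bumps 4 from row 1; 4 starts row 2. P = [[1], [4]].
Insert 5: appended to row 1. P = [[1, 5], [4]].
Insert 2: 2 bumps 5 from row 1; 5 appends to row 2. P = [[1, 2], [4, 5]].
Insert 6: appended to row 1. P = [[1, 2, 6], [4, 5]].
Insert 3: 3 bumps 6 from row 1; 6 appends to row 2. P = [[1, 2, 3], [4, 5, 6]].
Insert 7: appended to row 1. P = [[1, 2, 3, 7], [4, 5, 6]].

So P = [[1, 2, 3, 7], [4, 5, 6]].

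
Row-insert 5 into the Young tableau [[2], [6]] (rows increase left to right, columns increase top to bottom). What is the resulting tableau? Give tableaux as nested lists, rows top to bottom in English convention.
5 is larger than every entry of row 1, so it is appended to row 1. The new tableau is [[2, 5], [6]].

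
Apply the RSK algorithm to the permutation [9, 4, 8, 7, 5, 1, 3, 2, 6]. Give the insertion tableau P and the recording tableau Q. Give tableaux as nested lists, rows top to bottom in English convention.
P = [[1, 2, 6], [3, 5], [4], [7], [8], [9]], Q = [[1, 3, 9], [2, 7], [4], [5], [6], [8]]

Insert each entry of the permutation into P by Schensted row insertion, recording in Q the position of each new cell.

Insert 9: appended to row 1. P = [[9]].
Insert 4: 4 bumps 9 from row 1; 9 starts row 2. P = [[4], [9]].
Insert 8: appended to row 1. P = [[4, 8], [9]].
Insert 7: 7 bumps 8 from row 1; 8 bumps 9 from row 2; 9 starts row 3. P = [[4, 7], [8], [9]].
Insert 5: 5 bumps 7 from row 1; 7 bumps 8 from row 2; 8 bumps 9 from row 3; 9 starts row 4. P = [[4, 5], [7], [8], [9]].
Insert 1: 1 bumps 4 from row 1; 4 bumps 7 from row 2; 7 bumps 8 from row 3; 8 bumps 9 from row 4; 9 starts row 5. P = [[1, 5], [4], [7], [8], [9]].
Insert 3: 3 bumps 5 from row 1; 5 appends to row 2. P = [[1, 3], [4, 5], [7], [8], [9]].
Insert 2: 2 bumps 3 from row 1; 3 bumps 4 from row 2; 4 bumps 7 from row 3; 7 bumps 8 from row 4; 8 bumps 9 from row 5; 9 starts row 6. P = [[1, 2], [3, 5], [4], [7], [8], [9]].
Insert 6: appended to row 1. P = [[1, 2, 6], [3, 5], [4], [7], [8], [9]].

So P = [[1, 2, 6], [3, 5], [4], [7], [8], [9]], Q = [[1, 3, 9], [2, 7], [4], [5], [6], [8]].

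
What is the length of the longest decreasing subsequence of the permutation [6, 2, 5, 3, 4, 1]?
4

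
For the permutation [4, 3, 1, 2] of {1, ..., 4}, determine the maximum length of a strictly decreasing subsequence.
3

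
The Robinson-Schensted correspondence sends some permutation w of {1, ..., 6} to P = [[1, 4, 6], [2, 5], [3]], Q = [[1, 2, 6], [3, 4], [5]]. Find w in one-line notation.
3 5 2 4 1 6

Reverse the RSK construction: for i from n down to 1, find the cell of Q containing i, remove the entry at that cell from P, and reverse-bump it up through P; the value ejected from row 1 is w(i).

Step i=6: Q has 6 at row 1, column 3; remove that cell from P, ejecting 6. So w(6) = 6. P is now [[1, 4], [2, 5], [3]].
Step i=5: Q has 5 at row 3, column 1; remove 3 from row 3 of P and reverse-bump: 3 enters row 2 and ejects 2; 2 enters row 1 and ejects 1. So w(5) = 1. P is now [[2, 4], [3, 5]].
Step i=4: Q has 4 at row 2, column 2; remove 5 from row 2 of P and reverse-bump: 5 enters row 1 and ejects 4. So w(4) = 4. P is now [[2, 5], [3]].
Step i=3: Q has 3 at row 2, column 1; remove 3 from row 2 of P and reverse-bump: 3 enters row 1 and ejects 2. So w(3) = 2. P is now [[3, 5]].
Step i=2: Q has 2 at row 1, column 2; remove that cell from P, ejecting 5. So w(2) = 5. P is now [[3]].
Step i=1: Q has 1 at row 1, column 1; remove that cell from P, ejecting 3. So w(1) = 3. P is now [].

So w = 3 5 2 4 1 6.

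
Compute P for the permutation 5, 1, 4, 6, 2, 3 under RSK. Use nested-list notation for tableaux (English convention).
P = [[1, 2, 3], [4, 6], [5]]

After inserting 5: P = [[5]].
After inserting 1: P = [[1], [5]].
After inserting 4: P = [[1, 4], [5]].
After inserting 6: P = [[1, 4, 6], [5]].
After inserting 2: P = [[1, 2, 6], [4], [5]].
After inserting 3: P = [[1, 2, 3], [4, 6], [5]].

So P = [[1, 2, 3], [4, 6], [5]].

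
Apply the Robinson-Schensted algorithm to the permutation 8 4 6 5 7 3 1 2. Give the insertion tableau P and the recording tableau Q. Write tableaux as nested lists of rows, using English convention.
P = [[1, 2, 7], [3, 5], [4], [6], [8]], Q = [[1, 3, 5], [2, 8], [4], [6], [7]]

Insert each entry of the permutation into P by Schensted row insertion, recording in Q the position of each new cell.

Insert 8: appended to row 1. P = [[8]].
Insert 4: 4 bumps 8 from row 1; 8 starts row 2. P = [[4], [8]].
Insert 6: appended to row 1. P = [[4, 6], [8]].
Insert 5: 5 bumps 6 from row 1; 6 bumps 8 from row 2; 8 starts row 3. P = [[4, 5], [6], [8]].
Insert 7: appended to row 1. P = [[4, 5, 7], [6], [8]].
Insert 3: 3 bumps 4 from row 1; 4 bumps 6 from row 2; 6 bumps 8 from row 3; 8 starts row 4. P = [[3, 5, 7], [4], [6], [8]].
Insert 1: 1 bumps 3 from row 1; 3 bumps 4 from row 2; 4 bumps 6 from row 3; 6 bumps 8 from row 4; 8 starts row 5. P = [[1, 5, 7], [3], [4], [6], [8]].
Insert 2: 2 bumps 5 from row 1; 5 appends to row 2. P = [[1, 2, 7], [3, 5], [4], [6], [8]].

So P = [[1, 2, 7], [3, 5], [4], [6], [8]], Q = [[1, 3, 5], [2, 8], [4], [6], [7]].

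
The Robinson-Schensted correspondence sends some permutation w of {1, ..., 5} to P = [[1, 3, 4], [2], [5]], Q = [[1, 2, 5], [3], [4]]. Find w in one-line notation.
2 5 3 1 4

Reverse RSK: for i = n, n-1, ..., 1, locate i in Q, remove the corresponding corner cell from P, and reverse-bump its entry up through P; the value ejected from row 1 is w(i).

So w = 2 5 3 1 4.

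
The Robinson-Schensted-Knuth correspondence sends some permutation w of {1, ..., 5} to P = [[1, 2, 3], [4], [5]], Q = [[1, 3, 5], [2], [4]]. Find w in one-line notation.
Reverse the RSK construction: for i from n down to 1, find the cell of Q containing i, remove the entry at that cell from P, and reverse-bump it up through P; the value ejected from row 1 is w(i).

Step i=5: Q has 5 at row 1, column 3; remove that cell from P, ejecting 3. So w(5) = 3. P is now [[1, 2], [4], [5]].
Step i=4: Q has 4 at row 3, column 1; remove 5 from row 3 of P and reverse-bump: 5 enters row 2 and ejects 4; 4 enters row 1 and ejects 2. So w(4) = 2. P is now [[1, 4], [5]].
Step i=3: Q has 3 at row 1, column 2; remove that cell from P, ejecting 4. So w(3) = 4. P is now [[1], [5]].
Step i=2: Q has 2 at row 2, column 1; remove 5 from row 2 of P and reverse-bump: 5 enters row 1 and ejects 1. So w(2) = 1. P is now [[5]].
Step i=1: Q has 1 at row 1, column 1; remove that cell from P, ejecting 5. So w(1) = 5. P is now [].

So w = 5 1 4 2 3.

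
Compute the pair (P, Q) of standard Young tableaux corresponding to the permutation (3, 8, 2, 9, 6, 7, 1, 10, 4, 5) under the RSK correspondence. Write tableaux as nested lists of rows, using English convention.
P = [[1, 4, 5, 10], [2, 6, 7], [3, 8, 9]], Q = [[1, 2, 4, 8], [3, 5, 6], [7, 9, 10]]

Insert each entry of the permutation into P by Schensted row insertion, recording in Q the position of each new cell.

After inserting 3: P = [[3]].
After inserting 8: P = [[3, 8]].
After inserting 2: P = [[2, 8], [3]].
After inserting 9: P = [[2, 8, 9], [3]].
After inserting 6: P = [[2, 6, 9], [3, 8]].
After inserting 7: P = [[2, 6, 7], [3, 8, 9]].
After inserting 1: P = [[1, 6, 7], [2, 8, 9], [3]].
After inserting 10: P = [[1, 6, 7, 10], [2, 8, 9], [3]].
After inserting 4: P = [[1, 4, 7, 10], [2, 6, 9], [3, 8]].
After inserting 5: P = [[1, 4, 5, 10], [2, 6, 7], [3, 8, 9]].

So P = [[1, 4, 5, 10], [2, 6, 7], [3, 8, 9]], Q = [[1, 2, 4, 8], [3, 5, 6], [7, 9, 10]].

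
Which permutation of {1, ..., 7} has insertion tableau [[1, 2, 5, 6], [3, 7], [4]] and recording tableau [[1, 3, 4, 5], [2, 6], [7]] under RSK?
4 1 3 5 7 6 2

Reverse the RSK construction: for i from n down to 1, find the cell of Q containing i, remove the entry at that cell from P, and reverse-bump it up through P; the value ejected from row 1 is w(i).

Step i=7: Q has 7 at row 3, column 1; remove 4 from row 3 of P and reverse-bump: 4 enters row 2 and ejects 3; 3 enters row 1 and ejects 2. So w(7) = 2. P is now [[1, 3, 5, 6], [4, 7]].
Step i=6: Q has 6 at row 2, column 2; remove 7 from row 2 of P and reverse-bump: 7 enters row 1 and ejects 6. So w(6) = 6. P is now [[1, 3, 5, 7], [4]].
Step i=5: Q has 5 at row 1, column 4; remove that cell from P, ejecting 7. So w(5) = 7. P is now [[1, 3, 5], [4]].
Step i=4: Q has 4 at row 1, column 3; remove that cell from P, ejecting 5. So w(4) = 5. P is now [[1, 3], [4]].
Step i=3: Q has 3 at row 1, column 2; remove that cell from P, ejecting 3. So w(3) = 3. P is now [[1], [4]].
Step i=2: Q has 2 at row 2, column 1; remove 4 from row 2 of P and reverse-bump: 4 enters row 1 and ejects 1. So w(2) = 1. P is now [[4]].
Step i=1: Q has 1 at row 1, column 1; remove that cell from P, ejecting 4. So w(1) = 4. P is now [].

So w = 4 1 3 5 7 6 2.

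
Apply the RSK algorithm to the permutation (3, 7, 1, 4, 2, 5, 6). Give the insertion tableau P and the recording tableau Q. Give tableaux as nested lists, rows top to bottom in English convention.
P = [[1, 2, 5, 6], [3, 4], [7]], Q = [[1, 2, 6, 7], [3, 4], [5]]

Insert each entry of the permutation into P by Schensted row insertion, recording in Q the position of each new cell.

After inserting 3: P = [[3]].
After inserting 7: P = [[3, 7]].
After inserting 1: P = [[1, 7], [3]].
After inserting 4: P = [[1, 4], [3, 7]].
After inserting 2: P = [[1, 2], [3, 4], [7]].
After inserting 5: P = [[1, 2, 5], [3, 4], [7]].
After inserting 6: P = [[1, 2, 5, 6], [3, 4], [7]].

So P = [[1, 2, 5, 6], [3, 4], [7]], Q = [[1, 2, 6, 7], [3, 4], [5]].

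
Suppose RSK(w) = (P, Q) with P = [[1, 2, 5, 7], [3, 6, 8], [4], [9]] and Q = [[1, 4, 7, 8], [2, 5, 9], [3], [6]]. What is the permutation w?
Reverse the RSK construction: for i from n down to 1, find the cell of Q containing i, remove the entry at that cell from P, and reverse-bump it up through P; the value ejected from row 1 is w(i).

Step i=9: Q has 9 at row 2, column 3; remove 8 from row 2 of P and reverse-bump: 8 enters row 1 and ejects 7. So w(9) = 7. P is now [[1, 2, 5, 8], [3, 6], [4], [9]].
Step i=8: Q has 8 at row 1, column 4; remove that cell from P, ejecting 8. So w(8) = 8. P is now [[1, 2, 5], [3, 6], [4], [9]].
Step i=7: Q has 7 at row 1, column 3; remove that cell from P, ejecting 5. So w(7) = 5. P is now [[1, 2], [3, 6], [4], [9]].
Step i=6: Q has 6 at row 4, column 1; remove 9 from row 4 of P and reverse-bump: 9 enters row 3 and ejects 4; 4 enters row 2 and ejects 3; 3 enters row 1 and ejects 2. So w(6) = 2. P is now [[1, 3], [4, 6], [9]].
Step i=5: Q has 5 at row 2, column 2; remove 6 from row 2 of P and reverse-bump: 6 enters row 1 and ejects 3. So w(5) = 3. P is now [[1, 6], [4], [9]].
Step i=4: Q has 4 at row 1, column 2; remove that cell from P, ejecting 6. So w(4) = 6. P is now [[1], [4], [9]].
Step i=3: Q has 3 at row 3, column 1; remove 9 from row 3 of P and reverse-bump: 9 enters row 2 and ejects 4; 4 enters row 1 and ejects 1. So w(3) = 1. P is now [[4], [9]].
Step i=2: Q has 2 at row 2, column 1; remove 9 from row 2 of P and reverse-bump: 9 enters row 1 and ejects 4. So w(2) = 4. P is now [[9]].
Step i=1: Q has 1 at row 1, column 1; remove that cell from P, ejecting 9. So w(1) = 9. P is now [].

So w = 9 4 1 6 3 2 5 8 7.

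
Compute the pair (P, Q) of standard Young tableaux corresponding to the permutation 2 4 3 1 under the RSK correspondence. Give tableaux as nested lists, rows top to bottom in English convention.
Insert each entry of the permutation into P by Schensted row insertion, recording in Q the position of each new cell.

Insert 2: appended to row 1. P = [[2]].
Insert 4: appended to row 1. P = [[2, 4]].
Insert 3: 3 bumps 4 from row 1; 4 starts row 2. P = [[2, 3], [4]].
Insert 1: 1 bumps 2 from row 1; 2 bumps 4 from row 2; 4 starts row 3. P = [[1, 3], [2], [4]].

So P = [[1, 3], [2], [4]], Q = [[1, 2], [3], [4]].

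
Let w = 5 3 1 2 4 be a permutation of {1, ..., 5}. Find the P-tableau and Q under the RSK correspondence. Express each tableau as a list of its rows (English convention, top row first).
Insert each entry of the permutation into P by Schensted row insertion, recording in Q the position of each new cell.

Insert 5: appended to row 1. P = [[5]].
Insert 3: 3 bumps 5 from row 1; 5 starts row 2. P = [[3], [5]].
Insert 1: 1 bumps 3 from row 1; 3 bumps 5 from row 2; 5 starts row 3. P = [[1], [3], [5]].
Insert 2: appended to row 1. P = [[1, 2], [3], [5]].
Insert 4: appended to row 1. P = [[1, 2, 4], [3], [5]].

So P = [[1, 2, 4], [3], [5]], Q = [[1, 4, 5], [2], [3]].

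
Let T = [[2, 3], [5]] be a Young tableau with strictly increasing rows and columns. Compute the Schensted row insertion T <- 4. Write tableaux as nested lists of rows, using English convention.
4 is larger than every entry of row 1, so it is appended to row 1. The new tableau is [[2, 3, 4], [5]].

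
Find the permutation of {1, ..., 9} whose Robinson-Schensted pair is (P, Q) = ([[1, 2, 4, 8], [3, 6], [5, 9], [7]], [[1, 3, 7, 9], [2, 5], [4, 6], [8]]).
Reverse the RSK construction: for i from n down to 1, find the cell of Q containing i, remove the entry at that cell from P, and reverse-bump it up through P; the value ejected from row 1 is w(i).

Step i=9: Q has 9 at row 1, column 4; remove that cell from P, ejecting 8. So w(9) = 8. P is now [[1, 2, 4], [3, 6], [5, 9], [7]].
Step i=8: Q has 8 at row 4, column 1; remove 7 from row 4 of P and reverse-bump: 7 enters row 3 and ejects 5; 5 enters row 2 and ejects 3; 3 enters row 1 and ejects 2. So w(8) = 2. P is now [[1, 3, 4], [5, 6], [7, 9]].
Step i=7: Q has 7 at row 1, column 3; remove that cell from P, ejecting 4. So w(7) = 4. P is now [[1, 3], [5, 6], [7, 9]].
Step i=6: Q has 6 at row 3, column 2; remove 9 from row 3 of P and reverse-bump: 9 enters row 2 and ejects 6; 6 enters row 1 and ejects 3. So w(6) = 3. P is now [[1, 6], [5, 9], [7]].
Step i=5: Q has 5 at row 2, column 2; remove 9 from row 2 of P and reverse-bump: 9 enters row 1 and ejects 6. So w(5) = 6. P is now [[1, 9], [5], [7]].
Step i=4: Q has 4 at row 3, column 1; remove 7 from row 3 of P and reverse-bump: 7 enters row 2 and ejects 5; 5 enters row 1 and ejects 1. So w(4) = 1. P is now [[5, 9], [7]].
Step i=3: Q has 3 at row 1, column 2; remove that cell from P, ejecting 9. So w(3) = 9. P is now [[5], [7]].
Step i=2: Q has 2 at row 2, column 1; remove 7 from row 2 of P and reverse-bump: 7 enters row 1 and ejects 5. So w(2) = 5. P is now [[7]].
Step i=1: Q has 1 at row 1, column 1; remove that cell from P, ejecting 7. So w(1) = 7. P is now [].

So w = 7 5 9 1 6 3 4 2 8.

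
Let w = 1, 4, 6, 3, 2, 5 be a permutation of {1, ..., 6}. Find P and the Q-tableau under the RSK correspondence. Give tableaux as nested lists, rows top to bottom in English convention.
Insert each entry of the permutation into P by Schensted row insertion, recording in Q the position of each new cell.

Insert 1: appended to row 1. P = [[1]].
Insert 4: appended to row 1. P = [[1, 4]].
Insert 6: appended to row 1. P = [[1, 4, 6]].
Insert 3: 3 bumps 4 from row 1; 4 starts row 2. P = [[1, 3, 6], [4]].
Insert 2: 2 bumps 3 from row 1; 3 bumps 4 from row 2; 4 starts row 3. P = [[1, 2, 6], [3], [4]].
Insert 5: 5 bumps 6 from row 1; 6 appends to row 2. P = [[1, 2, 5], [3, 6], [4]].

So P = [[1, 2, 5], [3, 6], [4]], Q = [[1, 2, 3], [4, 6], [5]].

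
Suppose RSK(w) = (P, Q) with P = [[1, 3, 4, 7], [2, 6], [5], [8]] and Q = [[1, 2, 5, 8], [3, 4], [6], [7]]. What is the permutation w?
Reverse the RSK construction: for i from n down to 1, find the cell of Q containing i, remove the entry at that cell from P, and reverse-bump it up through P; the value ejected from row 1 is w(i).

Step i=8: Q has 8 at row 1, column 4; remove that cell from P, ejecting 7. So w(8) = 7. P is now [[1, 3, 4], [2, 6], [5], [8]].
Step i=7: Q has 7 at row 4, column 1; remove 8 from row 4 of P and reverse-bump: 8 enters row 3 and ejects 5; 5 enters row 2 and ejects 2; 2 enters row 1 and ejects 1. So w(7) = 1. P is now [[2, 3, 4], [5, 6], [8]].
Step i=6: Q has 6 at row 3, column 1; remove 8 from row 3 of P and reverse-bump: 8 enters row 2 and ejects 6; 6 enters row 1 and ejects 4. So w(6) = 4. P is now [[2, 3, 6], [5, 8]].
Step i=5: Q has 5 at row 1, column 3; remove that cell from P, ejecting 6. So w(5) = 6. P is now [[2, 3], [5, 8]].
Step i=4: Q has 4 at row 2, column 2; remove 8 from row 2 of P and reverse-bump: 8 enters row 1 and ejects 3. So w(4) = 3. P is now [[2, 8], [5]].
Step i=3: Q has 3 at row 2, column 1; remove 5 from row 2 of P and reverse-bump: 5 enters row 1 and ejects 2. So w(3) = 2. P is now [[5, 8]].
Step i=2: Q has 2 at row 1, column 2; remove that cell from P, ejecting 8. So w(2) = 8. P is now [[5]].
Step i=1: Q has 1 at row 1, column 1; remove that cell from P, ejecting 5. So w(1) = 5. P is now [].

So w = 5 8 2 3 6 4 1 7.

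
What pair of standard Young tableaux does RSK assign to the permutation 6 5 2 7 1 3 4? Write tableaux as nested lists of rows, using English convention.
Insert each entry of the permutation into P by Schensted row insertion, recording in Q the position of each new cell.

Insert 6: appended to row 1. P = [[6]].
Insert 5: 5 bumps 6 from row 1; 6 starts row 2. P = [[5], [6]].
Insert 2: 2 bumps 5 from row 1; 5 bumps 6 from row 2; 6 starts row 3. P = [[2], [5], [6]].
Insert 7: appended to row 1. P = [[2, 7], [5], [6]].
Insert 1: 1 bumps 2 from row 1; 2 bumps 5 from row 2; 5 bumps 6 from row 3; 6 starts row 4. P = [[1, 7], [2], [5], [6]].
Insert 3: 3 bumps 7 from row 1; 7 appends to row 2. P = [[1, 3], [2, 7], [5], [6]].
Insert 4: appended to row 1. P = [[1, 3, 4], [2, 7], [5], [6]].

So P = [[1, 3, 4], [2, 7], [5], [6]], Q = [[1, 4, 7], [2, 6], [3], [5]].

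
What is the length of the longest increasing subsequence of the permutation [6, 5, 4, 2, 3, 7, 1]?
3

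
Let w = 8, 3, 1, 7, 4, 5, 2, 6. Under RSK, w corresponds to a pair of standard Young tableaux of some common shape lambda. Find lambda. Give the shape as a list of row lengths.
[4, 2, 1, 1]

Row-insert each entry into an empty tableau.

After inserting 8: P = [[8]].
After inserting 3: P = [[3], [8]].
After inserting 1: P = [[1], [3], [8]].
After inserting 7: P = [[1, 7], [3], [8]].
After inserting 4: P = [[1, 4], [3, 7], [8]].
After inserting 5: P = [[1, 4, 5], [3, 7], [8]].
After inserting 2: P = [[1, 2, 5], [3, 4], [7], [8]].
After inserting 6: P = [[1, 2, 5, 6], [3, 4], [7], [8]].

The final insertion tableau P = [[1, 2, 5, 6], [3, 4], [7], [8]] has shape [4, 2, 1, 1].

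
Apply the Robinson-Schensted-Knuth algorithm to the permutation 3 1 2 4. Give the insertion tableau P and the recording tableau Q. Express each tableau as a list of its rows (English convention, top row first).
P = [[1, 2, 4], [3]], Q = [[1, 3, 4], [2]]

Insert each entry of the permutation into P by Schensted row insertion, recording in Q the position of each new cell.

After inserting 3: P = [[3]].
After inserting 1: P = [[1], [3]].
After inserting 2: P = [[1, 2], [3]].
After inserting 4: P = [[1, 2, 4], [3]].

So P = [[1, 2, 4], [3]], Q = [[1, 3, 4], [2]].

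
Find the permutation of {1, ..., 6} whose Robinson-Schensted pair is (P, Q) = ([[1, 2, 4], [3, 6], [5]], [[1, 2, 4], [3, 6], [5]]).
1 5 3 6 2 4

Reverse the RSK construction: for i from n down to 1, find the cell of Q containing i, remove the entry at that cell from P, and reverse-bump it up through P; the value ejected from row 1 is w(i).

Step i=6: Q has 6 at row 2, column 2; remove 6 from row 2 of P and reverse-bump: 6 enters row 1 and ejects 4. So w(6) = 4. P is now [[1, 2, 6], [3], [5]].
Step i=5: Q has 5 at row 3, column 1; remove 5 from row 3 of P and reverse-bump: 5 enters row 2 and ejects 3; 3 enters row 1 and ejects 2. So w(5) = 2. P is now [[1, 3, 6], [5]].
Step i=4: Q has 4 at row 1, column 3; remove that cell from P, ejecting 6. So w(4) = 6. P is now [[1, 3], [5]].
Step i=3: Q has 3 at row 2, column 1; remove 5 from row 2 of P and reverse-bump: 5 enters row 1 and ejects 3. So w(3) = 3. P is now [[1, 5]].
Step i=2: Q has 2 at row 1, column 2; remove that cell from P, ejecting 5. So w(2) = 5. P is now [[1]].
Step i=1: Q has 1 at row 1, column 1; remove that cell from P, ejecting 1. So w(1) = 1. P is now [].

So w = 1 5 3 6 2 4.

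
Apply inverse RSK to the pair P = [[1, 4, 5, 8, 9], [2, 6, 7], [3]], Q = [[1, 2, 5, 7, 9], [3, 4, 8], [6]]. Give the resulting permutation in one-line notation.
3 6 2 4 7 1 8 5 9

Reverse the RSK construction: for i from n down to 1, find the cell of Q containing i, remove the entry at that cell from P, and reverse-bump it up through P; the value ejected from row 1 is w(i).

Step i=9: Q has 9 at row 1, column 5; remove that cell from P, ejecting 9. So w(9) = 9. P is now [[1, 4, 5, 8], [2, 6, 7], [3]].
Step i=8: Q has 8 at row 2, column 3; remove 7 from row 2 of P and reverse-bump: 7 enters row 1 and ejects 5. So w(8) = 5. P is now [[1, 4, 7, 8], [2, 6], [3]].
Step i=7: Q has 7 at row 1, column 4; remove that cell from P, ejecting 8. So w(7) = 8. P is now [[1, 4, 7], [2, 6], [3]].
Step i=6: Q has 6 at row 3, column 1; remove 3 from row 3 of P and reverse-bump: 3 enters row 2 and ejects 2; 2 enters row 1 and ejects 1. So w(6) = 1. P is now [[2, 4, 7], [3, 6]].
Step i=5: Q has 5 at row 1, column 3; remove that cell from P, ejecting 7. So w(5) = 7. P is now [[2, 4], [3, 6]].
Step i=4: Q has 4 at row 2, column 2; remove 6 from row 2 of P and reverse-bump: 6 enters row 1 and ejects 4. So w(4) = 4. P is now [[2, 6], [3]].
Step i=3: Q has 3 at row 2, column 1; remove 3 from row 2 of P and reverse-bump: 3 enters row 1 and ejects 2. So w(3) = 2. P is now [[3, 6]].
Step i=2: Q has 2 at row 1, column 2; remove that cell from P, ejecting 6. So w(2) = 6. P is now [[3]].
Step i=1: Q has 1 at row 1, column 1; remove that cell from P, ejecting 3. So w(1) = 3. P is now [].

So w = 3 6 2 4 7 1 8 5 9.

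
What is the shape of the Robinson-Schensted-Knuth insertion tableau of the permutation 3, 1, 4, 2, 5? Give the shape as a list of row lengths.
[3, 2]

Row-insert each entry into an empty tableau.

After inserting 3: P = [[3]].
After inserting 1: P = [[1], [3]].
After inserting 4: P = [[1, 4], [3]].
After inserting 2: P = [[1, 2], [3, 4]].
After inserting 5: P = [[1, 2, 5], [3, 4]].

The final insertion tableau P = [[1, 2, 5], [3, 4]] has shape [3, 2].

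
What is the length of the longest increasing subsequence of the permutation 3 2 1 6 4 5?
3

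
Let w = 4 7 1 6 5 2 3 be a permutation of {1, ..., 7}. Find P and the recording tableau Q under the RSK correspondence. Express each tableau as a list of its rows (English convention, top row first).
P = [[1, 2, 3], [4, 5], [6], [7]], Q = [[1, 2, 7], [3, 4], [5], [6]]

Insert each entry of the permutation into P by Schensted row insertion, recording in Q the position of each new cell.

Insert 4: appended to row 1. P = [[4]].
Insert 7: appended to row 1. P = [[4, 7]].
Insert 1: 1 bumps 4 from row 1; 4 starts row 2. P = [[1, 7], [4]].
Insert 6: 6 bumps 7 from row 1; 7 appends to row 2. P = [[1, 6], [4, 7]].
Insert 5: 5 bumps 6 from row 1; 6 bumps 7 from row 2; 7 starts row 3. P = [[1, 5], [4, 6], [7]].
Insert 2: 2 bumps 5 from row 1; 5 bumps 6 from row 2; 6 bumps 7 from row 3; 7 starts row 4. P = [[1, 2], [4, 5], [6], [7]].
Insert 3: appended to row 1. P = [[1, 2, 3], [4, 5], [6], [7]].

So P = [[1, 2, 3], [4, 5], [6], [7]], Q = [[1, 2, 7], [3, 4], [5], [6]].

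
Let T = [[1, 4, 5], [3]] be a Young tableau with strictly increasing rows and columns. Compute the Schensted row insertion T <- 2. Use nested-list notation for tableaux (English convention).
In row 1, 2 replaces 4 (the leftmost entry greater than 2); 4 is bumped to row 2. 4 is appended to row 2. The new tableau is [[1, 2, 5], [3, 4]].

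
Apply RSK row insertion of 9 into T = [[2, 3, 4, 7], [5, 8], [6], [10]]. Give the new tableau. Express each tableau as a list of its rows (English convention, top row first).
9 is larger than every entry of row 1, so it is appended to row 1. The new tableau is [[2, 3, 4, 7, 9], [5, 8], [6], [10]].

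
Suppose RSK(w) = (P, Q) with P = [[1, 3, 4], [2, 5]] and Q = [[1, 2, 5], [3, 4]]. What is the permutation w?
Reverse the RSK construction: for i from n down to 1, find the cell of Q containing i, remove the entry at that cell from P, and reverse-bump it up through P; the value ejected from row 1 is w(i).

Step i=5: Q has 5 at row 1, column 3; remove that cell from P, ejecting 4. So w(5) = 4. P is now [[1, 3], [2, 5]].
Step i=4: Q has 4 at row 2, column 2; remove 5 from row 2 of P and reverse-bump: 5 enters row 1 and ejects 3. So w(4) = 3. P is now [[1, 5], [2]].
Step i=3: Q has 3 at row 2, column 1; remove 2 from row 2 of P and reverse-bump: 2 enters row 1 and ejects 1. So w(3) = 1. P is now [[2, 5]].
Step i=2: Q has 2 at row 1, column 2; remove that cell from P, ejecting 5. So w(2) = 5. P is now [[2]].
Step i=1: Q has 1 at row 1, column 1; remove that cell from P, ejecting 2. So w(1) = 2. P is now [].

So w = 2 5 1 3 4.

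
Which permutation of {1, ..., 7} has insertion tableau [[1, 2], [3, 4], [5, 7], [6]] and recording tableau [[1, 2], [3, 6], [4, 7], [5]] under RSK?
Reverse the RSK construction: for i from n down to 1, find the cell of Q containing i, remove the entry at that cell from P, and reverse-bump it up through P; the value ejected from row 1 is w(i).

Step i=7: Q has 7 at row 3, column 2; remove 7 from row 3 of P and reverse-bump: 7 enters row 2 and ejects 4; 4 enters row 1 and ejects 2. So w(7) = 2. P is now [[1, 4], [3, 7], [5], [6]].
Step i=6: Q has 6 at row 2, column 2; remove 7 from row 2 of P and reverse-bump: 7 enters row 1 and ejects 4. So w(6) = 4. P is now [[1, 7], [3], [5], [6]].
Step i=5: Q has 5 at row 4, column 1; remove 6 from row 4 of P and reverse-bump: 6 enters row 3 and ejects 5; 5 enters row 2 and ejects 3; 3 enters row 1 and ejects 1. So w(5) = 1. P is now [[3, 7], [5], [6]].
Step i=4: Q has 4 at row 3, column 1; remove 6 from row 3 of P and reverse-bump: 6 enters row 2 and ejects 5; 5 enters row 1 and ejects 3. So w(4) = 3. P is now [[5, 7], [6]].
Step i=3: Q has 3 at row 2, column 1; remove 6 from row 2 of P and reverse-bump: 6 enters row 1 and ejects 5. So w(3) = 5. P is now [[6, 7]].
Step i=2: Q has 2 at row 1, column 2; remove that cell from P, ejecting 7. So w(2) = 7. P is now [[6]].
Step i=1: Q has 1 at row 1, column 1; remove that cell from P, ejecting 6. So w(1) = 6. P is now [].

So w = 6 7 5 3 1 4 2.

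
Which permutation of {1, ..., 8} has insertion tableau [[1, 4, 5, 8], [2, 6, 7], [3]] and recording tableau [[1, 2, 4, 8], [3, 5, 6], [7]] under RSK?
3 6 2 7 4 5 1 8

Reverse RSK: for i = n, n-1, ..., 1, locate i in Q, remove the corresponding corner cell from P, and reverse-bump its entry up through P; the value ejected from row 1 is w(i).

So w = 3 6 2 7 4 5 1 8.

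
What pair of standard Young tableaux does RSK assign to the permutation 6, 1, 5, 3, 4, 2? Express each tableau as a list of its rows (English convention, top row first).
Insert each entry of the permutation into P by Schensted row insertion, recording in Q the position of each new cell.

Insert 6: appended to row 1. P = [[6]].
Insert 1: 1 bumps 6 from row 1; 6 starts row 2. P = [[1], [6]].
Insert 5: appended to row 1. P = [[1, 5], [6]].
Insert 3: 3 bumps 5 from row 1; 5 bumps 6 from row 2; 6 starts row 3. P = [[1, 3], [5], [6]].
Insert 4: appended to row 1. P = [[1, 3, 4], [5], [6]].
Insert 2: 2 bumps 3 from row 1; 3 bumps 5 from row 2; 5 bumps 6 from row 3; 6 starts row 4. P = [[1, 2, 4], [3], [5], [6]].

So P = [[1, 2, 4], [3], [5], [6]], Q = [[1, 3, 5], [2], [4], [6]].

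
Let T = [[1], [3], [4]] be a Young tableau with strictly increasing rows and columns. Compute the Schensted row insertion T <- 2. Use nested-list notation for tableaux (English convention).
2 is larger than every entry of row 1, so it is appended to row 1. The new tableau is [[1, 2], [3], [4]].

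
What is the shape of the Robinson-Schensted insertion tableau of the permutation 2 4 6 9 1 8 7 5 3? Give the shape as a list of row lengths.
RSK row insertion gives P = [[1, 3, 5, 7], [2, 4], [6], [8], [9]], which has shape [4, 2, 1, 1, 1].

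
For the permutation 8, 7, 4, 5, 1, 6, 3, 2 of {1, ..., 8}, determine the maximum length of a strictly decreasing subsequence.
5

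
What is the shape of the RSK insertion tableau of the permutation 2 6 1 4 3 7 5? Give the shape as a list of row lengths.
[3, 3, 1]

Row-insert each entry into an empty tableau.

After inserting 2: P = [[2]].
After inserting 6: P = [[2, 6]].
After inserting 1: P = [[1, 6], [2]].
After inserting 4: P = [[1, 4], [2, 6]].
After inserting 3: P = [[1, 3], [2, 4], [6]].
After inserting 7: P = [[1, 3, 7], [2, 4], [6]].
After inserting 5: P = [[1, 3, 5], [2, 4, 7], [6]].

The final insertion tableau P = [[1, 3, 5], [2, 4, 7], [6]] has shape [3, 3, 1].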